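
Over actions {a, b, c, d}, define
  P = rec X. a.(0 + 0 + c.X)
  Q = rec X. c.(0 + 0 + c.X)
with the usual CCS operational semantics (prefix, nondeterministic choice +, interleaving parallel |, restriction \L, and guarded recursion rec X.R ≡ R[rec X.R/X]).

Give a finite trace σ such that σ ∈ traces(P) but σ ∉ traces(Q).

LTS(P): 2 reachable states
  u0 = rec X. a.(0 + 0 + c.X) → --a--▸ u1
  u1 = 0 + 0 + c.(rec X. a.(0 + 0 + c.X)) → --c--▸ u0
LTS(Q): 2 reachable states
  v0 = rec X. c.(0 + 0 + c.X) → --c--▸ v1
  v1 = 0 + 0 + c.(rec X. c.(0 + 0 + c.X)) → --c--▸ v0
Run σ = ⟨a⟩ on P: start {u0}
  after a @ step 1: {u1}
  — P admits the full trace.
Run σ = ⟨a⟩ on Q: start {v0}
  after a @ step 1: ∅  — Q cannot continue

a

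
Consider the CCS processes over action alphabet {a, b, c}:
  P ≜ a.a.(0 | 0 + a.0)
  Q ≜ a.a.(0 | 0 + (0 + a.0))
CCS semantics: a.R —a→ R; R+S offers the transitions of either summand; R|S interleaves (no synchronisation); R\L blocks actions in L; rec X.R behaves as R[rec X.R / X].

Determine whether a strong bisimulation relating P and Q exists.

bisimilar

LTS(P): 4 reachable states
  s0 = a.a.(0 | 0 + a.0) | ··a··> s1
  s1 = a.(0 | 0 + a.0) | ··a··> s2
  s2 = 0 | 0 + a.0 | ··a··> s3
  s3 = 0 | stopped
LTS(Q): 4 reachable states
  t0 = a.a.(0 | 0 + (0 + a.0)) | ··a··> t1
  t1 = a.(0 | 0 + (0 + a.0)) | ··a··> t2
  t2 = 0 | 0 + (0 + a.0) | ··a··> t3
  t3 = 0 | stopped
Coarsest stable partition (strong bisimilarity classes):
  B0 = {s0, t0}
  B1 = {s1, t1}
  B2 = {s2, t2}
  B3 = {s3, t3}
s0 ∈ B0, t0 ∈ B0 → same block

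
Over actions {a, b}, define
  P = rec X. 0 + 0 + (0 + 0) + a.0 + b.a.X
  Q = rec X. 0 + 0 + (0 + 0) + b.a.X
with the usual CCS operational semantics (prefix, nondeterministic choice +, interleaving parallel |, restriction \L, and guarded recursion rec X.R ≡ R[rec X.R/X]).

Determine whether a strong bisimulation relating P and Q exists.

LTS(P): 3 reachable states
  p0 = rec X. 0 + 0 + (0 + 0) + a.0 + b.a.X ⊢ ··a··> p1, ··b··> p2
  p1 = 0 ⊢ stopped
  p2 = a.(rec X. 0 + 0 + (0 + 0) + a.0 + b.a.X) ⊢ ··a··> p0
LTS(Q): 2 reachable states
  q0 = rec X. 0 + 0 + (0 + 0) + b.a.X ⊢ ··b··> q1
  q1 = a.(rec X. 0 + 0 + (0 + 0) + b.a.X) ⊢ ··a··> q0
Coarsest stable partition (strong bisimilarity classes):
  B0 = {p0}
  B1 = {p1}
  B2 = {p2}
  B3 = {q0}
  B4 = {q1}
p0 ∈ B0, q0 ∈ B3 → different blocks

P ≁ Q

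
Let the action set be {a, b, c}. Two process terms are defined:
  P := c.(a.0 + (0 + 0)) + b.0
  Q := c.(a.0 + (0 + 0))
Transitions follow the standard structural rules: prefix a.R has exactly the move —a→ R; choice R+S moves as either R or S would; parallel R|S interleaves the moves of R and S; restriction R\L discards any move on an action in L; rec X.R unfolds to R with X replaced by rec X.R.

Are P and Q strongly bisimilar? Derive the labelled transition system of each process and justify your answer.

P ≁ Q

P's transition system — 3 states:
  s0 = c.(a.0 + (0 + 0)) + b.0 → --b--▸ s1, --c--▸ s2
  s1 = 0 → ·
  s2 = a.0 + (0 + 0) → --a--▸ s1
Q's transition system — 3 states:
  t0 = c.(a.0 + (0 + 0)) → --c--▸ t1
  t1 = a.0 + (0 + 0) → --a--▸ t2
  t2 = 0 → ·
Coarsest stable partition (strong bisimilarity classes):
  B0 = {s0}
  B1 = {s2, t1}
  B2 = {s1, t2}
  B3 = {t0}
s0 ∈ B0, t0 ∈ B3 → different blocks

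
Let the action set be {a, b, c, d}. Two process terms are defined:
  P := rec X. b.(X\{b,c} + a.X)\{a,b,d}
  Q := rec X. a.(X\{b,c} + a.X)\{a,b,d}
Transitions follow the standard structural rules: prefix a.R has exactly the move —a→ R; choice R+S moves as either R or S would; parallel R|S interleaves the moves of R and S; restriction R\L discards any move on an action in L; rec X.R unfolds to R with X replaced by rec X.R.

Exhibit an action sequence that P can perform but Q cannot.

b

LTS(P): 2 reachable states
  u0 = rec X. b.(X\{b,c} + a.X)\{a,b,d} has moves =b=> u1
  u1 = ((rec X. b.(X\{b,c} + a.X)\{a,b,d})\{b,c} + a.(rec X. b.(X\{b,c} + a.X)\{a,b,d}))\{a,b,d} has moves stopped
LTS(Q): 2 reachable states
  v0 = rec X. a.(X\{b,c} + a.X)\{a,b,d} has moves =a=> v1
  v1 = ((rec X. a.(X\{b,c} + a.X)\{a,b,d})\{b,c} + a.(rec X. a.(X\{b,c} + a.X)\{a,b,d}))\{a,b,d} has moves stopped
Run σ = ⟨b⟩ on P: start {u0}
  step 1 (b): {u1}
  P completes σ.
Run σ = ⟨b⟩ on Q: start {v0}
  step 1 (b): ∅  — Q cannot continue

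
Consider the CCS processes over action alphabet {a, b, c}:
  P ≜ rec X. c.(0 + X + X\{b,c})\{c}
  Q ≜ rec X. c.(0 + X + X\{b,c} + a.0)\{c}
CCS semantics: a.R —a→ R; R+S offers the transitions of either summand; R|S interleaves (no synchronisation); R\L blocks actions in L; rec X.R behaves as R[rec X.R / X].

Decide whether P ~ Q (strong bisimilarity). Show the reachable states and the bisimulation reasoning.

P's transition system — 2 states:
  m0 = rec X. c.(0 + X + X\{b,c})\{c} has moves ··c··> m1
  m1 = (0 + (rec X. c.(0 + X + X\{b,c})\{c}) + (rec X. c.(0 + X + X\{b,c})\{c})\{b,c})\{c} has moves stopped
Q's transition system — 3 states:
  n0 = rec X. c.(0 + X + X\{b,c} + a.0)\{c} has moves ··c··> n1
  n1 = (0 + (rec X. c.(0 + X + X\{b,c} + a.0)\{c}) + (rec X. c.(0 + X + X\{b,c} + a.0)\{c})\{b,c} + a.0)\{c} has moves ··a··> n2
  n2 = 0\{c} has moves stopped
Coarsest stable partition (strong bisimilarity classes):
  B0 = {m0}
  B1 = {m1, n2}
  B2 = {n0}
  B3 = {n1}
m0 ∈ B0, n0 ∈ B2 → different blocks

P ≁ Q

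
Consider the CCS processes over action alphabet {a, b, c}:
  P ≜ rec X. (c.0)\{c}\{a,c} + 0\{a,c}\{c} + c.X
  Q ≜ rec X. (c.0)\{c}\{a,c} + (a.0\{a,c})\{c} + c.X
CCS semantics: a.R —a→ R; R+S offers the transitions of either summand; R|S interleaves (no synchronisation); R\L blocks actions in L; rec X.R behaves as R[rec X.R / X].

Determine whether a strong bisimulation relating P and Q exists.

P ≁ Q

P's transition system — 1 states:
  s0 = rec X. (c.0)\{c}\{a,c} + 0\{a,c}\{c} + c.X :: =c=> s0
Q's transition system — 2 states:
  t0 = rec X. (c.0)\{c}\{a,c} + (a.0\{a,c})\{c} + c.X :: =a=> t1, =c=> t0
  t1 = 0\{a,c}\{c} :: ·
Bisimilarity quotient blocks:
  B0 = {s0}
  B1 = {t0}
  B2 = {t1}
s0 ∈ B0, t0 ∈ B1 → different blocks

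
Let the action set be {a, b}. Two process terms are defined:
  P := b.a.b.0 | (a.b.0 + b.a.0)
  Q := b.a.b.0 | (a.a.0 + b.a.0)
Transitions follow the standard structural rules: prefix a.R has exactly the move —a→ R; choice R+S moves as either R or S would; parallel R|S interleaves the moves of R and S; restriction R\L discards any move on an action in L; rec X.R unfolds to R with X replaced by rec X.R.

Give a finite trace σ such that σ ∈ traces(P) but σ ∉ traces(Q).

abb

P's transition system — 16 states:
  p0 = b.a.b.0 | (a.b.0 + b.a.0) | -a-> p1, -b-> p2, -b-> p3
  p1 = b.a.b.0 | b.0 | -b-> p4, -b-> p5
  p2 = a.b.0 | (a.b.0 + b.a.0) | -a-> p4, -a-> p6, -b-> p7
  p3 = b.a.b.0 | a.0 | -a-> p5, -b-> p7
  p4 = a.b.0 | b.0 | -a-> p8, -b-> p9
  p5 = b.a.b.0 | 0 | -b-> p9
  p6 = b.0 | (a.b.0 + b.a.0) | -a-> p8, -b-> p10, -b-> p11
  p7 = a.b.0 | a.0 | -a-> p11, -a-> p9
  p8 = b.0 | b.0 | -b-> p12, -b-> p13
  p9 = a.b.0 | 0 | -a-> p13
  p10 = 0 | (a.b.0 + b.a.0) | -a-> p12, -b-> p14
  p11 = b.0 | a.0 | -a-> p13, -b-> p14
  p12 = 0 | b.0 | -b-> p15
  p13 = b.0 | 0 | -b-> p15
  p14 = 0 | a.0 | -a-> p15
  p15 = 0 | 0 | ∅
Q's transition system — 12 states:
  q0 = b.a.b.0 | (a.a.0 + b.a.0) | -a-> q1, -b-> q1, -b-> q2
  q1 = b.a.b.0 | a.0 | -a-> q3, -b-> q4
  q2 = a.b.0 | (a.a.0 + b.a.0) | -a-> q4, -a-> q5, -b-> q4
  q3 = b.a.b.0 | 0 | -b-> q6
  q4 = a.b.0 | a.0 | -a-> q6, -a-> q7
  q5 = b.0 | (a.a.0 + b.a.0) | -a-> q7, -b-> q7, -b-> q8
  q6 = a.b.0 | 0 | -a-> q9
  q7 = b.0 | a.0 | -a-> q9, -b-> q10
  q8 = 0 | (a.a.0 + b.a.0) | -a-> q10, -b-> q10
  q9 = b.0 | 0 | -b-> q11
  q10 = 0 | a.0 | -a-> q11
  q11 = 0 | 0 | ∅
Run σ = ⟨abb⟩ on P: start {p0}
  after a @ step 1: {p1}
  after b @ step 2: {p4, p5}
  after b @ step 3: {p9}
  ✓ P
Run σ = ⟨abb⟩ on Q: start {q0}
  after a @ step 1: {q1}
  after b @ step 2: {q4}
  after b @ step 3: no successor for Q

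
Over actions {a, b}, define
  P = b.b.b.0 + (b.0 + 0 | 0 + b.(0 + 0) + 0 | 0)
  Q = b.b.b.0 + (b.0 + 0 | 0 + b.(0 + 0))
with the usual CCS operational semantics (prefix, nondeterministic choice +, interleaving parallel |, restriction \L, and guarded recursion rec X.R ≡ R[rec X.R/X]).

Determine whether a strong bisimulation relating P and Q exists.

P ~ Q

LTS(P): 5 reachable states
  u0 = b.b.b.0 + (b.0 + 0 | 0 + b.(0 + 0) + 0 | 0) → ··b··> u1, ··b··> u2, ··b··> u3
  u1 = 0 → deadlocked
  u2 = 0 + 0 → deadlocked
  u3 = b.b.0 → ··b··> u4
  u4 = b.0 → ··b··> u1
LTS(Q): 5 reachable states
  v0 = b.b.b.0 + (b.0 + 0 | 0 + b.(0 + 0)) → ··b··> v1, ··b··> v2, ··b··> v3
  v1 = 0 → deadlocked
  v2 = 0 + 0 → deadlocked
  v3 = b.b.0 → ··b··> v4
  v4 = b.0 → ··b··> v1
Partition-refinement fixed point:
  B0 = {u0, v0}
  B1 = {u3, v3}
  B2 = {u4, v4}
  B3 = {u1, u2, v1, v2}
u0 ∈ B0, v0 ∈ B0 → same block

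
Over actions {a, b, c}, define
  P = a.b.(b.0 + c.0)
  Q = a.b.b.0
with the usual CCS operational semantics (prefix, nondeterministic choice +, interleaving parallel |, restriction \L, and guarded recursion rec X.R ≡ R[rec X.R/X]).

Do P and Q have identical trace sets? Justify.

P's transition system — 4 states:
  s0 = a.b.(b.0 + c.0) :: --a--▸ s1
  s1 = b.(b.0 + c.0) :: --b--▸ s2
  s2 = b.0 + c.0 :: --b--▸ s3, --c--▸ s3
  s3 = 0 :: (no moves)
Q's transition system — 4 states:
  t0 = a.b.b.0 :: --a--▸ t1
  t1 = b.b.0 :: --b--▸ t2
  t2 = b.0 :: --b--▸ t3
  t3 = 0 :: (no moves)
Trace ⟨abc⟩ through P, begin at {s0}:
  step 1 (a): {s1}
  step 2 (b): {s2}
  step 3 (c): {s3}
  ✓ P
Trace ⟨abc⟩ through Q, begin at {t0}:
  step 1 (a): {t1}
  step 2 (b): {t2}
  step 3 (c): no successor for Q

trace-distinct — witness ⟨abc⟩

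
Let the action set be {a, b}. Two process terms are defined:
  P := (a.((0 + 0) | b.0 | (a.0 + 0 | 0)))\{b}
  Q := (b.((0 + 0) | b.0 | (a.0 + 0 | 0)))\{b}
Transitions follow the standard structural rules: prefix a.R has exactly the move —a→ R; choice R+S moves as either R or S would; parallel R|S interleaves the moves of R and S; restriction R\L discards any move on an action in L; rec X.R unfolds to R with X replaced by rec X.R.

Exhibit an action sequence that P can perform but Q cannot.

a

P's transition system — 3 states:
  u0 = (a.((0 + 0) | b.0 | (a.0 + 0 | 0)))\{b} ⊢ -a-> u1
  u1 = ((0 + 0) | b.0 | (a.0 + 0 | 0))\{b} ⊢ -a-> u2
  u2 = ((0 + 0) | b.0 | 0)\{b} ⊢ ·
Q's transition system — 1 states:
  v0 = (b.((0 + 0) | b.0 | (a.0 + 0 | 0)))\{b} ⊢ ·
Run σ = ⟨a⟩ on P: start {u0}
  step 1 (a): {u1}
  P completes σ.
Run σ = ⟨a⟩ on Q: start {v0}
  step 1 (a): no successor for Q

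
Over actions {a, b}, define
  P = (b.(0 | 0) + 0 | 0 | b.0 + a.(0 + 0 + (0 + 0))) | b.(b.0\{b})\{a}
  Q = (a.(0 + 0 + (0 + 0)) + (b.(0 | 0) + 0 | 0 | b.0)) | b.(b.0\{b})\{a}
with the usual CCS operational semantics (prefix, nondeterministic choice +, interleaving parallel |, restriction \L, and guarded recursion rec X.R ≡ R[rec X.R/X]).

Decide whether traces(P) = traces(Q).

LTS(P): 12 reachable states
  m0 = (b.(0 | 0) + 0 | 0 | b.0 + a.(0 + 0 + (0 + 0))) | b.(b.0\{b})\{a} | =a=> m1, =b=> m2, =b=> m3, =b=> m4
  m1 = (0 + 0 + (0 + 0)) | b.(b.0\{b})\{a} | =b=> m5
  m2 = (b.(0 | 0) + 0 | 0 | b.0 + a.(0 + 0 + (0 + 0))) | (b.0\{b})\{a} | =a=> m5, =b=> m6, =b=> m7, =b=> m8
  m3 = 0 | 0 | 0 | b.(b.0\{b})\{a} | =b=> m8
  m4 = 0 | 0 | b.(b.0\{b})\{a} | =b=> m7
  m5 = (0 + 0 + (0 + 0)) | (b.0\{b})\{a} | =b=> m9
  m6 = (b.(0 | 0) + 0 | 0 | b.0 + a.(0 + 0 + (0 + 0))) | 0\{b}\{a} | =a=> m9, =b=> m10, =b=> m11
  m7 = 0 | 0 | (b.0\{b})\{a} | =b=> m11
  m8 = 0 | 0 | 0 | (b.0\{b})\{a} | =b=> m10
  m9 = (0 + 0 + (0 + 0)) | 0\{b}\{a} | stopped
  m10 = 0 | 0 | 0 | 0\{b}\{a} | stopped
  m11 = 0 | 0 | 0\{b}\{a} | stopped
LTS(Q): 12 reachable states
  n0 = (a.(0 + 0 + (0 + 0)) + (b.(0 | 0) + 0 | 0 | b.0)) | b.(b.0\{b})\{a} | =a=> n1, =b=> n2, =b=> n3, =b=> n4
  n1 = (0 + 0 + (0 + 0)) | b.(b.0\{b})\{a} | =b=> n5
  n2 = (a.(0 + 0 + (0 + 0)) + (b.(0 | 0) + 0 | 0 | b.0)) | (b.0\{b})\{a} | =a=> n5, =b=> n6, =b=> n7, =b=> n8
  n3 = 0 | 0 | 0 | b.(b.0\{b})\{a} | =b=> n8
  n4 = 0 | 0 | b.(b.0\{b})\{a} | =b=> n7
  n5 = (0 + 0 + (0 + 0)) | (b.0\{b})\{a} | =b=> n9
  n6 = (a.(0 + 0 + (0 + 0)) + (b.(0 | 0) + 0 | 0 | b.0)) | 0\{b}\{a} | =a=> n9, =b=> n10, =b=> n11
  n7 = 0 | 0 | (b.0\{b})\{a} | =b=> n11
  n8 = 0 | 0 | 0 | (b.0\{b})\{a} | =b=> n10
  n9 = (0 + 0 + (0 + 0)) | 0\{b}\{a} | stopped
  n10 = 0 | 0 | 0 | 0\{b}\{a} | stopped
  n11 = 0 | 0 | 0\{b}\{a} | stopped
Bisimilarity quotient blocks:
  B0 = {m0, n0}
  B1 = {m1, m3, m4, n1, n3, n4}
  B2 = {m5, m7, m8, n5, n7, n8}
  B3 = {m10, m11, m9, n10, n11, n9}
  B4 = {m2, n2}
  B5 = {m6, n6}
m0 ∈ B0, n0 ∈ B0 → same block
Bisimilar ⇒ trace-equivalent.

trace-equivalent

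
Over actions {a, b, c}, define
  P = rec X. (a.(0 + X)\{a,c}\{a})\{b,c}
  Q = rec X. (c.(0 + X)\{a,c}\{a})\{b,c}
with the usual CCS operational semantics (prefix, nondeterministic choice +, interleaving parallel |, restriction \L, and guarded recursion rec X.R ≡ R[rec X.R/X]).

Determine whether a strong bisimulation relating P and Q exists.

P ≁ Q

Reachable graph of P (2 states):
  s0 = rec X. (a.(0 + X)\{a,c}\{a})\{b,c} has moves ··a··> s1
  s1 = (0 + (rec X. (a.(0 + X)\{a,c}\{a})\{b,c}))\{a,c}\{a}\{b,c} has moves ·
Reachable graph of Q (1 states):
  t0 = rec X. (c.(0 + X)\{a,c}\{a})\{b,c} has moves ·
Partition-refinement fixed point:
  B0 = {s0}
  B1 = {s1, t0}
s0 ∈ B0, t0 ∈ B1 → different blocks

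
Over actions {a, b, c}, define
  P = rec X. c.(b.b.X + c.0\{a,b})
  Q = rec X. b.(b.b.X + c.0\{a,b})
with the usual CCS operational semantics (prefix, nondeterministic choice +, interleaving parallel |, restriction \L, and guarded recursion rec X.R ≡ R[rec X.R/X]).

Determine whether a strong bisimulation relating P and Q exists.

not bisimilar

LTS(P): 4 reachable states
  u0 = rec X. c.(b.b.X + c.0\{a,b}) ⊢ -c-> u1
  u1 = b.b.(rec X. c.(b.b.X + c.0\{a,b})) + c.0\{a,b} ⊢ -b-> u2, -c-> u3
  u2 = b.(rec X. c.(b.b.X + c.0\{a,b})) ⊢ -b-> u0
  u3 = 0\{a,b} ⊢ ·
LTS(Q): 4 reachable states
  v0 = rec X. b.(b.b.X + c.0\{a,b}) ⊢ -b-> v1
  v1 = b.b.(rec X. b.(b.b.X + c.0\{a,b})) + c.0\{a,b} ⊢ -b-> v2, -c-> v3
  v2 = b.(rec X. b.(b.b.X + c.0\{a,b})) ⊢ -b-> v0
  v3 = 0\{a,b} ⊢ ·
Coarsest stable partition (strong bisimilarity classes):
  B0 = {u0}
  B1 = {u1}
  B2 = {u3, v3}
  B3 = {u2}
  B4 = {v0}
  B5 = {v1}
  B6 = {v2}
u0 ∈ B0, v0 ∈ B4 → different blocks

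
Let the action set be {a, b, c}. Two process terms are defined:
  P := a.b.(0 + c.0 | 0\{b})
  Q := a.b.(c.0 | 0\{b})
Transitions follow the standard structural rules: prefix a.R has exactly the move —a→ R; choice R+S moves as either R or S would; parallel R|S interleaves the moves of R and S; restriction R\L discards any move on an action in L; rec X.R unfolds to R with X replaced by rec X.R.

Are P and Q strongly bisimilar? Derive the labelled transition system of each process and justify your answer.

Reachable graph of P (4 states):
  u0 = a.b.(0 + c.0 | 0\{b}) ⊢ =a=> u1
  u1 = b.(0 + c.0 | 0\{b}) ⊢ =b=> u2
  u2 = 0 + c.0 | 0\{b} ⊢ =c=> u3
  u3 = 0 | 0\{b} ⊢ (no moves)
Reachable graph of Q (4 states):
  v0 = a.b.(c.0 | 0\{b}) ⊢ =a=> v1
  v1 = b.(c.0 | 0\{b}) ⊢ =b=> v2
  v2 = c.0 | 0\{b} ⊢ =c=> v3
  v3 = 0 | 0\{b} ⊢ (no moves)
Bisimilarity quotient blocks:
  B0 = {u0, v0}
  B1 = {u1, v1}
  B2 = {u2, v2}
  B3 = {u3, v3}
u0 ∈ B0, v0 ∈ B0 → same block

P ~ Q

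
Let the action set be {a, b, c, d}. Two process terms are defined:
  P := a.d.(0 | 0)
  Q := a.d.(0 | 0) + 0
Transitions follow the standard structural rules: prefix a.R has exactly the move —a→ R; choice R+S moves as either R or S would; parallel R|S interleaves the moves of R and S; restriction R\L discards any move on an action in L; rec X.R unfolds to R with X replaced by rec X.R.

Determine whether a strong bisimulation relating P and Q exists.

Reachable graph of P (3 states):
  s0 = a.d.(0 | 0) has moves --a--▸ s1
  s1 = d.(0 | 0) has moves --d--▸ s2
  s2 = 0 | 0 has moves stopped
Reachable graph of Q (3 states):
  t0 = a.d.(0 | 0) + 0 has moves --a--▸ t1
  t1 = d.(0 | 0) has moves --d--▸ t2
  t2 = 0 | 0 has moves stopped
Partition-refinement fixed point:
  B0 = {s0, t0}
  B1 = {s1, t1}
  B2 = {s2, t2}
s0 ∈ B0, t0 ∈ B0 → same block

bisimilar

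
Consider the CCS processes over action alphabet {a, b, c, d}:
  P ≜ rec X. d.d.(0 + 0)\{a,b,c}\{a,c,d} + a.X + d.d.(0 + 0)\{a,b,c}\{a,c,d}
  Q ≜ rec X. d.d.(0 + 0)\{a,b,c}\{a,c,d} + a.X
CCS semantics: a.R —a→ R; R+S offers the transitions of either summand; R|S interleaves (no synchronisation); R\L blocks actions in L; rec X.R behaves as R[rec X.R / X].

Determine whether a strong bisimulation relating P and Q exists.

LTS(P): 3 reachable states
  p0 = rec X. d.d.(0 + 0)\{a,b,c}\{a,c,d} + a.X + d.d.(0 + 0)\{a,b,c}\{a,c,d} ⊢ -a-> p0, -d-> p1
  p1 = d.(0 + 0)\{a,b,c}\{a,c,d} ⊢ -d-> p2
  p2 = (0 + 0)\{a,b,c}\{a,c,d} ⊢ deadlocked
LTS(Q): 3 reachable states
  q0 = rec X. d.d.(0 + 0)\{a,b,c}\{a,c,d} + a.X ⊢ -a-> q0, -d-> q1
  q1 = d.(0 + 0)\{a,b,c}\{a,c,d} ⊢ -d-> q2
  q2 = (0 + 0)\{a,b,c}\{a,c,d} ⊢ deadlocked
Coarsest stable partition (strong bisimilarity classes):
  B0 = {p0, q0}
  B1 = {p1, q1}
  B2 = {p2, q2}
p0 ∈ B0, q0 ∈ B0 → same block

bisimilar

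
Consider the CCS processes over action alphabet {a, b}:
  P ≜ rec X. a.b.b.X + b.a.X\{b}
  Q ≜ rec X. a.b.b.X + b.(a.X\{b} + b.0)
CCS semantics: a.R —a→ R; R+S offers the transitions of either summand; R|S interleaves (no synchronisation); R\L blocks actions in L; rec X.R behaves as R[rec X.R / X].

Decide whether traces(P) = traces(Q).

LTS(P): 6 reachable states
  s0 = rec X. a.b.b.X + b.a.X\{b} → =a=> s1, =b=> s2
  s1 = b.b.(rec X. a.b.b.X + b.a.X\{b}) → =b=> s3
  s2 = a.(rec X. a.b.b.X + b.a.X\{b})\{b} → =a=> s4
  s3 = b.(rec X. a.b.b.X + b.a.X\{b}) → =b=> s0
  s4 = (rec X. a.b.b.X + b.a.X\{b})\{b} → =a=> s5
  s5 = (b.b.(rec X. a.b.b.X + b.a.X\{b}))\{b} → ·
LTS(Q): 7 reachable states
  t0 = rec X. a.b.b.X + b.(a.X\{b} + b.0) → =a=> t1, =b=> t2
  t1 = b.b.(rec X. a.b.b.X + b.(a.X\{b} + b.0)) → =b=> t3
  t2 = a.(rec X. a.b.b.X + b.(a.X\{b} + b.0))\{b} + b.0 → =a=> t4, =b=> t5
  t3 = b.(rec X. a.b.b.X + b.(a.X\{b} + b.0)) → =b=> t0
  t4 = (rec X. a.b.b.X + b.(a.X\{b} + b.0))\{b} → =a=> t6
  t5 = 0 → ·
  t6 = (b.b.(rec X. a.b.b.X + b.(a.X\{b} + b.0)))\{b} → ·
Trace ⟨bb⟩ through Q, begin at {t0}:
  after b @ step 1: {t2}
  after b @ step 2: {t5}
  Q completes σ.
Trace ⟨bb⟩ through P, begin at {s0}:
  after b @ step 1: {s2}
  after b @ step 2: no successor for P

trace-distinct — witness ⟨bb⟩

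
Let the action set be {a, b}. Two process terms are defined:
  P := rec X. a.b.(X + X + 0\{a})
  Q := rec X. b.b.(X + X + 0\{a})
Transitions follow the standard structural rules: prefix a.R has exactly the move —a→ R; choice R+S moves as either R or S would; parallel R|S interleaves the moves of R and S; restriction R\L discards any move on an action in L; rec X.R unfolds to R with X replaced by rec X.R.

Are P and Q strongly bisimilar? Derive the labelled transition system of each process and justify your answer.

P's transition system — 3 states:
  p0 = rec X. a.b.(X + X + 0\{a}) has moves =a=> p1
  p1 = b.((rec X. a.b.(X + X + 0\{a})) + (rec X. a.b.(X + X + 0\{a})) + 0\{a}) has moves =b=> p2
  p2 = (rec X. a.b.(X + X + 0\{a})) + (rec X. a.b.(X + X + 0\{a})) + 0\{a} has moves =a=> p1
Q's transition system — 3 states:
  q0 = rec X. b.b.(X + X + 0\{a}) has moves =b=> q1
  q1 = b.((rec X. b.b.(X + X + 0\{a})) + (rec X. b.b.(X + X + 0\{a})) + 0\{a}) has moves =b=> q2
  q2 = (rec X. b.b.(X + X + 0\{a})) + (rec X. b.b.(X + X + 0\{a})) + 0\{a} has moves =b=> q1
Bisimilarity quotient blocks:
  B0 = {p0, p2}
  B1 = {p1}
  B2 = {q0, q1, q2}
p0 ∈ B0, q0 ∈ B2 → different blocks

NO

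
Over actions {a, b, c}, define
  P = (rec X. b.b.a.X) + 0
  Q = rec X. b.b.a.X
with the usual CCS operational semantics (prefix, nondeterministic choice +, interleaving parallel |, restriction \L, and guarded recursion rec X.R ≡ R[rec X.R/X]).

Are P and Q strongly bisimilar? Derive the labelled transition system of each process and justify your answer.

P's transition system — 4 states:
  s0 = (rec X. b.b.a.X) + 0 ⊢ ··b··> s1
  s1 = b.a.(rec X. b.b.a.X) ⊢ ··b··> s2
  s2 = a.(rec X. b.b.a.X) ⊢ ··a··> s3
  s3 = rec X. b.b.a.X ⊢ ··b··> s1
Q's transition system — 3 states:
  t0 = rec X. b.b.a.X ⊢ ··b··> t1
  t1 = b.a.(rec X. b.b.a.X) ⊢ ··b··> t2
  t2 = a.(rec X. b.b.a.X) ⊢ ··a··> t0
Partition-refinement fixed point:
  B0 = {s0, s3, t0}
  B1 = {s1, t1}
  B2 = {s2, t2}
s0 ∈ B0, t0 ∈ B0 → same block

YES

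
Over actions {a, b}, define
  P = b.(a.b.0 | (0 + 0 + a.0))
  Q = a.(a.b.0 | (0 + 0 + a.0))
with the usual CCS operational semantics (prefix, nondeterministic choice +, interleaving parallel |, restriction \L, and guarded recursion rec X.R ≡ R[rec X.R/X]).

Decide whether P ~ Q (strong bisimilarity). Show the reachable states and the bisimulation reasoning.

LTS(P): 7 reachable states
  s0 = b.(a.b.0 | (0 + 0 + a.0)) ⊢ =b=> s1
  s1 = a.b.0 | (0 + 0 + a.0) ⊢ =a=> s2, =a=> s3
  s2 = a.b.0 | 0 ⊢ =a=> s4
  s3 = b.0 | (0 + 0 + a.0) ⊢ =a=> s4, =b=> s5
  s4 = b.0 | 0 ⊢ =b=> s6
  s5 = 0 | (0 + 0 + a.0) ⊢ =a=> s6
  s6 = 0 | 0 ⊢ ∅
LTS(Q): 7 reachable states
  t0 = a.(a.b.0 | (0 + 0 + a.0)) ⊢ =a=> t1
  t1 = a.b.0 | (0 + 0 + a.0) ⊢ =a=> t2, =a=> t3
  t2 = a.b.0 | 0 ⊢ =a=> t4
  t3 = b.0 | (0 + 0 + a.0) ⊢ =a=> t4, =b=> t5
  t4 = b.0 | 0 ⊢ =b=> t6
  t5 = 0 | (0 + 0 + a.0) ⊢ =a=> t6
  t6 = 0 | 0 ⊢ ∅
Bisimilarity quotient blocks:
  B0 = {s0}
  B1 = {s1, t1}
  B2 = {s2, t2}
  B3 = {s4, t4}
  B4 = {s6, t6}
  B5 = {s3, t3}
  B6 = {s5, t5}
  B7 = {t0}
s0 ∈ B0, t0 ∈ B7 → different blocks

P ≁ Q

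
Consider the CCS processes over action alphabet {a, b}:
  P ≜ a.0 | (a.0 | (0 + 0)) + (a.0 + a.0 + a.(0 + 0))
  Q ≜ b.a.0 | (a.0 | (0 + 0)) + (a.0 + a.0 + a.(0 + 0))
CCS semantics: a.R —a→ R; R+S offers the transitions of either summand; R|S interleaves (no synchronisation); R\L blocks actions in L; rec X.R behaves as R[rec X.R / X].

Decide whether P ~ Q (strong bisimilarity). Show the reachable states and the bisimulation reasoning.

Reachable graph of P (6 states):
  m0 = a.0 | (a.0 | (0 + 0)) + (a.0 + a.0 + a.(0 + 0)) ⊢ -a-> m1, -a-> m2, -a-> m3, -a-> m4
  m1 = 0 ⊢ ∅
  m2 = 0 + 0 ⊢ ∅
  m3 = 0 | (a.0 | (0 + 0)) ⊢ -a-> m5
  m4 = a.0 | (0 | (0 + 0)) ⊢ -a-> m5
  m5 = 0 | (0 | (0 + 0)) ⊢ ∅
Reachable graph of Q (8 states):
  n0 = b.a.0 | (a.0 | (0 + 0)) + (a.0 + a.0 + a.(0 + 0)) ⊢ -a-> n1, -a-> n2, -a-> n3, -b-> n4
  n1 = 0 ⊢ ∅
  n2 = 0 + 0 ⊢ ∅
  n3 = b.a.0 | (0 | (0 + 0)) ⊢ -b-> n5
  n4 = a.0 | (a.0 | (0 + 0)) ⊢ -a-> n5, -a-> n6
  n5 = a.0 | (0 | (0 + 0)) ⊢ -a-> n7
  n6 = 0 | (a.0 | (0 + 0)) ⊢ -a-> n7
  n7 = 0 | (0 | (0 + 0)) ⊢ ∅
Partition-refinement fixed point:
  B0 = {m0}
  B1 = {m1, m2, m5, n1, n2, n7}
  B2 = {m3, m4, n5, n6}
  B3 = {n0}
  B4 = {n3}
  B5 = {n4}
m0 ∈ B0, n0 ∈ B3 → different blocks

P ≁ Q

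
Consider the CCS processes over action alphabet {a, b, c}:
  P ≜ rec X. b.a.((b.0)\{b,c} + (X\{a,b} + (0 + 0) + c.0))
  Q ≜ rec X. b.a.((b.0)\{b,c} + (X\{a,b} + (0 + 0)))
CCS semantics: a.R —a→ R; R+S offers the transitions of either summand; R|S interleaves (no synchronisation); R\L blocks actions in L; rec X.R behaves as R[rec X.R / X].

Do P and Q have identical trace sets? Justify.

Reachable graph of P (4 states):
  p0 = rec X. b.a.((b.0)\{b,c} + (X\{a,b} + (0 + 0) + c.0)) ⊢ --b--▸ p1
  p1 = a.((b.0)\{b,c} + ((rec X. b.a.((b.0)\{b,c} + (X\{a,b} + (0 + 0) + c.0)))\{a,b} + (0 + 0) + c.0)) ⊢ --a--▸ p2
  p2 = (b.0)\{b,c} + ((rec X. b.a.((b.0)\{b,c} + (X\{a,b} + (0 + 0) + c.0)))\{a,b} + (0 + 0) + c.0) ⊢ --c--▸ p3
  p3 = 0 ⊢ (no moves)
Reachable graph of Q (3 states):
  q0 = rec X. b.a.((b.0)\{b,c} + (X\{a,b} + (0 + 0))) ⊢ --b--▸ q1
  q1 = a.((b.0)\{b,c} + ((rec X. b.a.((b.0)\{b,c} + (X\{a,b} + (0 + 0))))\{a,b} + (0 + 0))) ⊢ --a--▸ q2
  q2 = (b.0)\{b,c} + ((rec X. b.a.((b.0)\{b,c} + (X\{a,b} + (0 + 0))))\{a,b} + (0 + 0)) ⊢ (no moves)
Trace ⟨bac⟩ through P, begin at {p0}:
  step 1 (b): {p1}
  step 2 (a): {p2}
  step 3 (c): {p3}
  ✓ P
Trace ⟨bac⟩ through Q, begin at {q0}:
  step 1 (b): {q1}
  step 2 (a): {q2}
  step 3 (c): ∅ (Q stuck)

trace-distinct — witness ⟨bac⟩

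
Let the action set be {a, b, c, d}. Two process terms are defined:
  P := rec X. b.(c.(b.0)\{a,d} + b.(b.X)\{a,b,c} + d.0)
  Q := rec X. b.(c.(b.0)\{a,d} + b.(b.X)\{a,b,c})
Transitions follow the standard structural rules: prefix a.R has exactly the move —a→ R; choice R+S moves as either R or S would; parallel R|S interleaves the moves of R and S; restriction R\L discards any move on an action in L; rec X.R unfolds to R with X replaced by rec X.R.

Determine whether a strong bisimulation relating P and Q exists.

NO

Reachable graph of P (6 states):
  m0 = rec X. b.(c.(b.0)\{a,d} + b.(b.X)\{a,b,c} + d.0) :: -b-> m1
  m1 = c.(b.0)\{a,d} + b.(b.(rec X. b.(c.(b.0)\{a,d} + b.(b.X)\{a,b,c} + d.0)))\{a,b,c} + d.0 :: -b-> m2, -c-> m3, -d-> m4
  m2 = (b.(rec X. b.(c.(b.0)\{a,d} + b.(b.X)\{a,b,c} + d.0)))\{a,b,c} :: deadlocked
  m3 = (b.0)\{a,d} :: -b-> m5
  m4 = 0 :: deadlocked
  m5 = 0\{a,d} :: deadlocked
Reachable graph of Q (5 states):
  n0 = rec X. b.(c.(b.0)\{a,d} + b.(b.X)\{a,b,c}) :: -b-> n1
  n1 = c.(b.0)\{a,d} + b.(b.(rec X. b.(c.(b.0)\{a,d} + b.(b.X)\{a,b,c})))\{a,b,c} :: -b-> n2, -c-> n3
  n2 = (b.(rec X. b.(c.(b.0)\{a,d} + b.(b.X)\{a,b,c})))\{a,b,c} :: deadlocked
  n3 = (b.0)\{a,d} :: -b-> n4
  n4 = 0\{a,d} :: deadlocked
Partition-refinement fixed point:
  B0 = {m0}
  B1 = {m1}
  B2 = {m3, n3}
  B3 = {m2, m4, m5, n2, n4}
  B4 = {n0}
  B5 = {n1}
m0 ∈ B0, n0 ∈ B4 → different blocks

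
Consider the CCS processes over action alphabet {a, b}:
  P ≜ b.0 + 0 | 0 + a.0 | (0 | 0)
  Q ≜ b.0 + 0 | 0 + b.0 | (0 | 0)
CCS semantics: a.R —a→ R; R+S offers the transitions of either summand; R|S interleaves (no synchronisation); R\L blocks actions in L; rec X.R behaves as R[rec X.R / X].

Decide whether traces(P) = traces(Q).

LTS(P): 3 reachable states
  u0 = b.0 + 0 | 0 + a.0 | (0 | 0) → =a=> u1, =b=> u2
  u1 = 0 | (0 | 0) → deadlocked
  u2 = 0 → deadlocked
LTS(Q): 3 reachable states
  v0 = b.0 + 0 | 0 + b.0 | (0 | 0) → =b=> v1, =b=> v2
  v1 = 0 → deadlocked
  v2 = 0 | (0 | 0) → deadlocked
Executing a from P (initial set {u0}):
  after a @ step 1: {u1}
  ✓ P
Executing a from Q (initial set {v0}):
  after a @ step 1: ∅ (Q stuck)

NO — witness ⟨a⟩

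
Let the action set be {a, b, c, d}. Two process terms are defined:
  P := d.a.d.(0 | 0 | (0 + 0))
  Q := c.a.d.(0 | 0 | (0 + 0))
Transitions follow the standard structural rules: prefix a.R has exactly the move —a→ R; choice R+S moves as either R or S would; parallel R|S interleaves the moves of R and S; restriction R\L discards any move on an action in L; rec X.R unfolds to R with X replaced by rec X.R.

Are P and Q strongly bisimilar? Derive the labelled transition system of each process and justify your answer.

Reachable graph of P (4 states):
  m0 = d.a.d.(0 | 0 | (0 + 0)) ⊢ =d=> m1
  m1 = a.d.(0 | 0 | (0 + 0)) ⊢ =a=> m2
  m2 = d.(0 | 0 | (0 + 0)) ⊢ =d=> m3
  m3 = 0 | 0 | (0 + 0) ⊢ deadlocked
Reachable graph of Q (4 states):
  n0 = c.a.d.(0 | 0 | (0 + 0)) ⊢ =c=> n1
  n1 = a.d.(0 | 0 | (0 + 0)) ⊢ =a=> n2
  n2 = d.(0 | 0 | (0 + 0)) ⊢ =d=> n3
  n3 = 0 | 0 | (0 + 0) ⊢ deadlocked
Coarsest stable partition (strong bisimilarity classes):
  B0 = {m0}
  B1 = {m1, n1}
  B2 = {m2, n2}
  B3 = {m3, n3}
  B4 = {n0}
m0 ∈ B0, n0 ∈ B4 → different blocks

not bisimilar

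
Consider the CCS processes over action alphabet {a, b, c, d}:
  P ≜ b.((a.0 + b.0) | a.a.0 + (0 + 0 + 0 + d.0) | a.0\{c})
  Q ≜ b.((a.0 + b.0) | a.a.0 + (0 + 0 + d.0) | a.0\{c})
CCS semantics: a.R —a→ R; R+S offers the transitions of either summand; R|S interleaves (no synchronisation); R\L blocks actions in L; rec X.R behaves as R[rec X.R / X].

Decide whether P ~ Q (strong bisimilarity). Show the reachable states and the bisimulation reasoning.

P ~ Q

Reachable graph of P (10 states):
  u0 = b.((a.0 + b.0) | a.a.0 + (0 + 0 + 0 + d.0) | a.0\{c}) → =b=> u1
  u1 = (a.0 + b.0) | a.a.0 + (0 + 0 + 0 + d.0) | a.0\{c} → =a=> u2, =a=> u3, =a=> u4, =b=> u4, =d=> u5
  u2 = (0 + 0 + 0 + d.0) | 0\{c} → =d=> u6
  u3 = (a.0 + b.0) | a.0 → =a=> u7, =a=> u8, =b=> u8
  u4 = 0 | a.a.0 → =a=> u8
  u5 = 0 | a.0\{c} → =a=> u6
  u6 = 0 | 0\{c} → (no moves)
  u7 = (a.0 + b.0) | 0 → =a=> u9, =b=> u9
  u8 = 0 | a.0 → =a=> u9
  u9 = 0 | 0 → (no moves)
Reachable graph of Q (10 states):
  v0 = b.((a.0 + b.0) | a.a.0 + (0 + 0 + d.0) | a.0\{c}) → =b=> v1
  v1 = (a.0 + b.0) | a.a.0 + (0 + 0 + d.0) | a.0\{c} → =a=> v2, =a=> v3, =a=> v4, =b=> v4, =d=> v5
  v2 = (0 + 0 + d.0) | 0\{c} → =d=> v6
  v3 = (a.0 + b.0) | a.0 → =a=> v7, =a=> v8, =b=> v8
  v4 = 0 | a.a.0 → =a=> v8
  v5 = 0 | a.0\{c} → =a=> v6
  v6 = 0 | 0\{c} → (no moves)
  v7 = (a.0 + b.0) | 0 → =a=> v9, =b=> v9
  v8 = 0 | a.0 → =a=> v9
  v9 = 0 | 0 → (no moves)
Coarsest stable partition (strong bisimilarity classes):
  B0 = {u0, v0}
  B1 = {u1, v1}
  B2 = {u4, v4}
  B3 = {u5, u8, v5, v8}
  B4 = {u6, u9, v6, v9}
  B5 = {u3, v3}
  B6 = {u7, v7}
  B7 = {u2, v2}
u0 ∈ B0, v0 ∈ B0 → same block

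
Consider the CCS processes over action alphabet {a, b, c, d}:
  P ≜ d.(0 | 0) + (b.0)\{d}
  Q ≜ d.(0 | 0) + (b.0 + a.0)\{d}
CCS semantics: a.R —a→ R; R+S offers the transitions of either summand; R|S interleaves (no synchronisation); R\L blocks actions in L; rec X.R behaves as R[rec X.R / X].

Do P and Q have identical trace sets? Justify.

LTS(P): 3 reachable states
  u0 = d.(0 | 0) + (b.0)\{d} ⊢ -b-> u1, -d-> u2
  u1 = 0\{d} ⊢ stopped
  u2 = 0 | 0 ⊢ stopped
LTS(Q): 3 reachable states
  v0 = d.(0 | 0) + (b.0 + a.0)\{d} ⊢ -a-> v1, -b-> v1, -d-> v2
  v1 = 0\{d} ⊢ stopped
  v2 = 0 | 0 ⊢ stopped
Trace ⟨a⟩ through Q, begin at {v0}:
  [1] a ⇒ {v1}
  Q completes σ.
Trace ⟨a⟩ through P, begin at {u0}:
  [1] a ⇒ ∅ (P stuck)

traces(P) ≠ traces(Q) — witness ⟨a⟩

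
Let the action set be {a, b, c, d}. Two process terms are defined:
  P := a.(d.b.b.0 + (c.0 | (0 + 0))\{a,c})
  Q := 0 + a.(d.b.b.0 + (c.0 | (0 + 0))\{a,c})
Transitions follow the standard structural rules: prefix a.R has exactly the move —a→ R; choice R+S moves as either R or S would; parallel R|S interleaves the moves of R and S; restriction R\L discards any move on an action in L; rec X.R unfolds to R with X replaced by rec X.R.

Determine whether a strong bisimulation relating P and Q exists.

Reachable graph of P (5 states):
  m0 = a.(d.b.b.0 + (c.0 | (0 + 0))\{a,c}) ⊢ =a=> m1
  m1 = d.b.b.0 + (c.0 | (0 + 0))\{a,c} ⊢ =d=> m2
  m2 = b.b.0 ⊢ =b=> m3
  m3 = b.0 ⊢ =b=> m4
  m4 = 0 ⊢ ∅
Reachable graph of Q (5 states):
  n0 = 0 + a.(d.b.b.0 + (c.0 | (0 + 0))\{a,c}) ⊢ =a=> n1
  n1 = d.b.b.0 + (c.0 | (0 + 0))\{a,c} ⊢ =d=> n2
  n2 = b.b.0 ⊢ =b=> n3
  n3 = b.0 ⊢ =b=> n4
  n4 = 0 ⊢ ∅
Coarsest stable partition (strong bisimilarity classes):
  B0 = {m0, n0}
  B1 = {m1, n1}
  B2 = {m2, n2}
  B3 = {m3, n3}
  B4 = {m4, n4}
m0 ∈ B0, n0 ∈ B0 → same block

YES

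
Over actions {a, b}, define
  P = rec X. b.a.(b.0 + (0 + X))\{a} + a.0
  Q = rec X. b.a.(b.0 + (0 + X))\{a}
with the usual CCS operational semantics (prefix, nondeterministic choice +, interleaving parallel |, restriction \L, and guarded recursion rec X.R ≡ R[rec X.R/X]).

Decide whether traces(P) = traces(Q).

NO — witness ⟨a⟩

Reachable graph of P (6 states):
  p0 = rec X. b.a.(b.0 + (0 + X))\{a} + a.0 ⊢ -a-> p1, -b-> p2
  p1 = 0 ⊢ deadlocked
  p2 = a.(b.0 + (0 + (rec X. b.a.(b.0 + (0 + X))\{a} + a.0)))\{a} ⊢ -a-> p3
  p3 = (b.0 + (0 + (rec X. b.a.(b.0 + (0 + X))\{a} + a.0)))\{a} ⊢ -b-> p4, -b-> p5
  p4 = (a.(b.0 + (0 + (rec X. b.a.(b.0 + (0 + X))\{a} + a.0)))\{a})\{a} ⊢ deadlocked
  p5 = 0\{a} ⊢ deadlocked
Reachable graph of Q (5 states):
  q0 = rec X. b.a.(b.0 + (0 + X))\{a} ⊢ -b-> q1
  q1 = a.(b.0 + (0 + (rec X. b.a.(b.0 + (0 + X))\{a})))\{a} ⊢ -a-> q2
  q2 = (b.0 + (0 + (rec X. b.a.(b.0 + (0 + X))\{a})))\{a} ⊢ -b-> q3, -b-> q4
  q3 = (a.(b.0 + (0 + (rec X. b.a.(b.0 + (0 + X))\{a})))\{a})\{a} ⊢ deadlocked
  q4 = 0\{a} ⊢ deadlocked
Run σ = ⟨a⟩ on P: start {p0}
  after a @ step 1: {p1}
  — P admits the full trace.
Run σ = ⟨a⟩ on Q: start {q0}
  after a @ step 1: ∅  — Q cannot continue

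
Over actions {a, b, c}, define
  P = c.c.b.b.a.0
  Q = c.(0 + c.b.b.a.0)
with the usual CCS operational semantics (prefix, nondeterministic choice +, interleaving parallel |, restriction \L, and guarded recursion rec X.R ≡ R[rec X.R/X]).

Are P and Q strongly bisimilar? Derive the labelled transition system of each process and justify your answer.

LTS(P): 6 reachable states
  s0 = c.c.b.b.a.0 | --c--▸ s1
  s1 = c.b.b.a.0 | --c--▸ s2
  s2 = b.b.a.0 | --b--▸ s3
  s3 = b.a.0 | --b--▸ s4
  s4 = a.0 | --a--▸ s5
  s5 = 0 | deadlocked
LTS(Q): 6 reachable states
  t0 = c.(0 + c.b.b.a.0) | --c--▸ t1
  t1 = 0 + c.b.b.a.0 | --c--▸ t2
  t2 = b.b.a.0 | --b--▸ t3
  t3 = b.a.0 | --b--▸ t4
  t4 = a.0 | --a--▸ t5
  t5 = 0 | deadlocked
Bisimilarity quotient blocks:
  B0 = {s0, t0}
  B1 = {s1, t1}
  B2 = {s2, t2}
  B3 = {s3, t3}
  B4 = {s4, t4}
  B5 = {s5, t5}
s0 ∈ B0, t0 ∈ B0 → same block

bisimilar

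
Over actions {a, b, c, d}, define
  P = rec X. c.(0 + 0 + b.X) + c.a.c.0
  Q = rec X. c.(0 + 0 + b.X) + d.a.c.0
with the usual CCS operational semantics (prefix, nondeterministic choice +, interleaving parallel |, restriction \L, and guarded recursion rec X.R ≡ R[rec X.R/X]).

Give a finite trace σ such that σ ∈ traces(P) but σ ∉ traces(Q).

ca

LTS(P): 5 reachable states
  s0 = rec X. c.(0 + 0 + b.X) + c.a.c.0 has moves =c=> s1, =c=> s2
  s1 = 0 + 0 + b.(rec X. c.(0 + 0 + b.X) + c.a.c.0) has moves =b=> s0
  s2 = a.c.0 has moves =a=> s3
  s3 = c.0 has moves =c=> s4
  s4 = 0 has moves ·
LTS(Q): 5 reachable states
  t0 = rec X. c.(0 + 0 + b.X) + d.a.c.0 has moves =c=> t1, =d=> t2
  t1 = 0 + 0 + b.(rec X. c.(0 + 0 + b.X) + d.a.c.0) has moves =b=> t0
  t2 = a.c.0 has moves =a=> t3
  t3 = c.0 has moves =c=> t4
  t4 = 0 has moves ·
Executing ca from P (initial set {s0}):
  step 1 (c): {s1, s2}
  step 2 (a): {s3}
  P completes σ.
Executing ca from Q (initial set {t0}):
  step 1 (c): {t1}
  step 2 (a): ∅  — Q cannot continue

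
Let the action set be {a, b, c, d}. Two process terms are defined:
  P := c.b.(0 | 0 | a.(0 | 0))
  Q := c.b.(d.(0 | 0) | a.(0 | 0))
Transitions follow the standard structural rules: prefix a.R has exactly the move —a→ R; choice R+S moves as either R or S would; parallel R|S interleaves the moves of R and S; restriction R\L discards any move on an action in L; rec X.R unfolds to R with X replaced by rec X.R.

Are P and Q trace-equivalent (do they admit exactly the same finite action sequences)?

P's transition system — 4 states:
  u0 = c.b.(0 | 0 | a.(0 | 0)) ⊢ -c-> u1
  u1 = b.(0 | 0 | a.(0 | 0)) ⊢ -b-> u2
  u2 = 0 | 0 | a.(0 | 0) ⊢ -a-> u3
  u3 = 0 | 0 | (0 | 0) ⊢ stopped
Q's transition system — 6 states:
  v0 = c.b.(d.(0 | 0) | a.(0 | 0)) ⊢ -c-> v1
  v1 = b.(d.(0 | 0) | a.(0 | 0)) ⊢ -b-> v2
  v2 = d.(0 | 0) | a.(0 | 0) ⊢ -a-> v3, -d-> v4
  v3 = d.(0 | 0) | (0 | 0) ⊢ -d-> v5
  v4 = 0 | 0 | a.(0 | 0) ⊢ -a-> v5
  v5 = 0 | 0 | (0 | 0) ⊢ stopped
Trace ⟨cbd⟩ through Q, begin at {v0}:
  [1] c ⇒ {v1}
  [2] b ⇒ {v2}
  [3] d ⇒ {v4}
  ✓ Q
Trace ⟨cbd⟩ through P, begin at {u0}:
  [1] c ⇒ {u1}
  [2] b ⇒ {u2}
  [3] d ⇒ ∅ (P stuck)

NO — witness ⟨cbd⟩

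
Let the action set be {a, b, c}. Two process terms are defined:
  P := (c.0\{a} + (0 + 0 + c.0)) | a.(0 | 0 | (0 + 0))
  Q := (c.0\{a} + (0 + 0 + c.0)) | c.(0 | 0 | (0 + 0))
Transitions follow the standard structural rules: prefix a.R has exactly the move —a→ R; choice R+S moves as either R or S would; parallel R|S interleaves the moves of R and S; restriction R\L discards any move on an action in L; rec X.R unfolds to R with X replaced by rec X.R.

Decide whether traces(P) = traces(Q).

LTS(P): 6 reachable states
  s0 = (c.0\{a} + (0 + 0 + c.0)) | a.(0 | 0 | (0 + 0)) | —a→ s1, —c→ s2, —c→ s3
  s1 = (c.0\{a} + (0 + 0 + c.0)) | (0 | 0 | (0 + 0)) | —c→ s4, —c→ s5
  s2 = 0 | a.(0 | 0 | (0 + 0)) | —a→ s4
  s3 = 0\{a} | a.(0 | 0 | (0 + 0)) | —a→ s5
  s4 = 0 | (0 | 0 | (0 + 0)) | ∅
  s5 = 0\{a} | (0 | 0 | (0 + 0)) | ∅
LTS(Q): 6 reachable states
  t0 = (c.0\{a} + (0 + 0 + c.0)) | c.(0 | 0 | (0 + 0)) | —c→ t1, —c→ t2, —c→ t3
  t1 = (c.0\{a} + (0 + 0 + c.0)) | (0 | 0 | (0 + 0)) | —c→ t4, —c→ t5
  t2 = 0 | c.(0 | 0 | (0 + 0)) | —c→ t4
  t3 = 0\{a} | c.(0 | 0 | (0 + 0)) | —c→ t5
  t4 = 0 | (0 | 0 | (0 + 0)) | ∅
  t5 = 0\{a} | (0 | 0 | (0 + 0)) | ∅
Trace ⟨a⟩ through P, begin at {s0}:
  after a @ step 1: {s1}
  ✓ P
Trace ⟨a⟩ through Q, begin at {t0}:
  after a @ step 1: ∅ (Q stuck)

traces(P) ≠ traces(Q) — witness ⟨a⟩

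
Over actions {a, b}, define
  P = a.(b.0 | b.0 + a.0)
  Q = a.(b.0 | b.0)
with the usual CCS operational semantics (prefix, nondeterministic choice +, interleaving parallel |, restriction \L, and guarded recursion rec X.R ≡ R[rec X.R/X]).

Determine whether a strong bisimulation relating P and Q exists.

Reachable graph of P (6 states):
  s0 = a.(b.0 | b.0 + a.0) ⊢ ··a··> s1
  s1 = b.0 | b.0 + a.0 ⊢ ··a··> s2, ··b··> s3, ··b··> s4
  s2 = 0 ⊢ ∅
  s3 = 0 | b.0 ⊢ ··b··> s5
  s4 = b.0 | 0 ⊢ ··b··> s5
  s5 = 0 | 0 ⊢ ∅
Reachable graph of Q (5 states):
  t0 = a.(b.0 | b.0) ⊢ ··a··> t1
  t1 = b.0 | b.0 ⊢ ··b··> t2, ··b··> t3
  t2 = 0 | b.0 ⊢ ··b··> t4
  t3 = b.0 | 0 ⊢ ··b··> t4
  t4 = 0 | 0 ⊢ ∅
Partition-refinement fixed point:
  B0 = {s0}
  B1 = {s1}
  B2 = {s3, s4, t2, t3}
  B3 = {s2, s5, t4}
  B4 = {t0}
  B5 = {t1}
s0 ∈ B0, t0 ∈ B4 → different blocks

not bisimilar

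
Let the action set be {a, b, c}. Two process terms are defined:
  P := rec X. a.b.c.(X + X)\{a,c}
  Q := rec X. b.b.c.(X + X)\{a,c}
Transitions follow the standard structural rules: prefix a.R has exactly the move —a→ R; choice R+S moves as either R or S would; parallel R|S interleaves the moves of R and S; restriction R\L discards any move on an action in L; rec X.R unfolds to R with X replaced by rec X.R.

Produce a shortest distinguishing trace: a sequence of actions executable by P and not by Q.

LTS(P): 4 reachable states
  s0 = rec X. a.b.c.(X + X)\{a,c} → -a-> s1
  s1 = b.c.((rec X. a.b.c.(X + X)\{a,c}) + (rec X. a.b.c.(X + X)\{a,c}))\{a,c} → -b-> s2
  s2 = c.((rec X. a.b.c.(X + X)\{a,c}) + (rec X. a.b.c.(X + X)\{a,c}))\{a,c} → -c-> s3
  s3 = ((rec X. a.b.c.(X + X)\{a,c}) + (rec X. a.b.c.(X + X)\{a,c}))\{a,c} → (no moves)
LTS(Q): 6 reachable states
  t0 = rec X. b.b.c.(X + X)\{a,c} → -b-> t1
  t1 = b.c.((rec X. b.b.c.(X + X)\{a,c}) + (rec X. b.b.c.(X + X)\{a,c}))\{a,c} → -b-> t2
  t2 = c.((rec X. b.b.c.(X + X)\{a,c}) + (rec X. b.b.c.(X + X)\{a,c}))\{a,c} → -c-> t3
  t3 = ((rec X. b.b.c.(X + X)\{a,c}) + (rec X. b.b.c.(X + X)\{a,c}))\{a,c} → -b-> t4
  t4 = (b.c.((rec X. b.b.c.(X + X)\{a,c}) + (rec X. b.b.c.(X + X)\{a,c}))\{a,c})\{a,c} → -b-> t5
  t5 = (c.((rec X. b.b.c.(X + X)\{a,c}) + (rec X. b.b.c.(X + X)\{a,c}))\{a,c})\{a,c} → (no moves)
Trace ⟨a⟩ through P, begin at {s0}:
  [1] a ⇒ {s1}
  ✓ P
Trace ⟨a⟩ through Q, begin at {t0}:
  [1] a ⇒ no successor for Q

a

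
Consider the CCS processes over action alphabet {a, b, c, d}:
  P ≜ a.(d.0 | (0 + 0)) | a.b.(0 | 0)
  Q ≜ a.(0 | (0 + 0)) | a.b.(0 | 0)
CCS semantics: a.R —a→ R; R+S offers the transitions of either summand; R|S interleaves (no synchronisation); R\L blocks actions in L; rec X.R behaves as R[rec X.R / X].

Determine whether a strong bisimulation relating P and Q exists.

not bisimilar

LTS(P): 9 reachable states
  s0 = a.(d.0 | (0 + 0)) | a.b.(0 | 0) ⊢ --a--▸ s1, --a--▸ s2
  s1 = a.(d.0 | (0 + 0)) | b.(0 | 0) ⊢ --a--▸ s3, --b--▸ s4
  s2 = d.0 | (0 + 0) | a.b.(0 | 0) ⊢ --a--▸ s3, --d--▸ s5
  s3 = d.0 | (0 + 0) | b.(0 | 0) ⊢ --b--▸ s6, --d--▸ s7
  s4 = a.(d.0 | (0 + 0)) | (0 | 0) ⊢ --a--▸ s6
  s5 = 0 | (0 + 0) | a.b.(0 | 0) ⊢ --a--▸ s7
  s6 = d.0 | (0 + 0) | (0 | 0) ⊢ --d--▸ s8
  s7 = 0 | (0 + 0) | b.(0 | 0) ⊢ --b--▸ s8
  s8 = 0 | (0 + 0) | (0 | 0) ⊢ stopped
LTS(Q): 6 reachable states
  t0 = a.(0 | (0 + 0)) | a.b.(0 | 0) ⊢ --a--▸ t1, --a--▸ t2
  t1 = 0 | (0 + 0) | a.b.(0 | 0) ⊢ --a--▸ t3
  t2 = a.(0 | (0 + 0)) | b.(0 | 0) ⊢ --a--▸ t3, --b--▸ t4
  t3 = 0 | (0 + 0) | b.(0 | 0) ⊢ --b--▸ t5
  t4 = a.(0 | (0 + 0)) | (0 | 0) ⊢ --a--▸ t5
  t5 = 0 | (0 + 0) | (0 | 0) ⊢ stopped
Coarsest stable partition (strong bisimilarity classes):
  B0 = {s0}
  B1 = {s2}
  B2 = {s3}
  B3 = {s7, t3}
  B4 = {s8, t5}
  B5 = {s6}
  B6 = {s5, t1}
  B7 = {s1}
  B8 = {s4}
  B9 = {t0}
  B10 = {t2}
  B11 = {t4}
s0 ∈ B0, t0 ∈ B9 → different blocks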